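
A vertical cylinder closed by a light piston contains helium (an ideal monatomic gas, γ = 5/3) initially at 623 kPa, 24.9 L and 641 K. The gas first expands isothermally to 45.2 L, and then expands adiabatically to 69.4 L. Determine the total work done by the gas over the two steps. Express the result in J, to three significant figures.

Step 1 (isothermal): W = P₁V₁ ln(V₂/V₁) = (15513) ln(45.2/24.9) = 9249 J.
After step 1: P = 343.2 kPa, V = 45.2 L, T = 641 K.
Step 2 (adiabatic): W = (P₁V₁ − P₂V₂)/(γ−1) = (15513 − 11656)/0.667 = 5785 J.
W_total = 9249 + 5785 = 15035 J.

W_total ≈ 15000 J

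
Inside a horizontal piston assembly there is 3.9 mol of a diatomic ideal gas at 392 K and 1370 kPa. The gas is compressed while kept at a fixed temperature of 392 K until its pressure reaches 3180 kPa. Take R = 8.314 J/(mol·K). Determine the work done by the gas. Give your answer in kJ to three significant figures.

Isothermal process: W = nRT ln(V₂/V₁) = nRT ln(P₁/P₂).
W = (3.9)(8.314)(392) × ln(1370/3180)
  = 12710 × ln(0.4308) = 12710 × -0.8421
W_by_gas = -10703 J.

W ≈ -10.7 kJ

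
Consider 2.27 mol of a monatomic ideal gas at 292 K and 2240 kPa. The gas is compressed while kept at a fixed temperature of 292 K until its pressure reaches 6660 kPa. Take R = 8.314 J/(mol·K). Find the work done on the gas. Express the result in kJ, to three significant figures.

Isothermal process: W = nRT ln(V₂/V₁) = nRT ln(P₁/P₂).
W = (2.27)(8.314)(292) × ln(2240/6660)
  = 5511 × ln(0.3363) = 5511 × -1.09
W_by_gas = -6005 J; work on gas = −W_by = 6005 J.

W ≈ 6.00 kJ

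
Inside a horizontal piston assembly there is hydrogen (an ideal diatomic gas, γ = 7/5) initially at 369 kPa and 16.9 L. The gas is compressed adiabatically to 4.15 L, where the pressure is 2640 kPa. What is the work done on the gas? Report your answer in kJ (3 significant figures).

Adiabatic: W = (P₁V₁ − P₂V₂)/(γ − 1) with γ = 7/5.
P₁V₁ = 6236 J, P₂V₂ = 10956 J.
W = (6236 − 10956) / 0.4 = -11800 J.
Work on gas = −W_by = 11800 J.

W ≈ 11.8 kJ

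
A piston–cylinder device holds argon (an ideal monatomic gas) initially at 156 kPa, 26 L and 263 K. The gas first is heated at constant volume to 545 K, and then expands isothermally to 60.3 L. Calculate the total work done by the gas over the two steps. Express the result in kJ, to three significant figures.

Step 1 (isochoric): W = 0 (constant volume).
After step 1: P = 323.3 kPa (V unchanged).
Step 2 (isothermal): W = P₁V₁ ln(V₂/V₁) = (8405) ln(60.3/26) = 7071 J.
W_total = 0 + 7071 = 7071 J.

W_total ≈ 7.07 kJ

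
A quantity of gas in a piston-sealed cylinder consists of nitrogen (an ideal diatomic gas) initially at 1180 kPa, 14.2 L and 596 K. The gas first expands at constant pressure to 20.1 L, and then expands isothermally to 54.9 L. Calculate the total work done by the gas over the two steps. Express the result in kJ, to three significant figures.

Step 1 (isobaric): W = PΔV = (1180 kPa)(20.1 − 14.2 L) = 6962 J.
After step 1: P = 1180 kPa, V = 20.1 L, T = 843.6 K.
Step 2 (isothermal): W = P₁V₁ ln(V₂/V₁) = (23718) ln(54.9/20.1) = 23832 J.
W_total = 6962 + 23832 = 30794 J.

W_total ≈ 30.8 kJ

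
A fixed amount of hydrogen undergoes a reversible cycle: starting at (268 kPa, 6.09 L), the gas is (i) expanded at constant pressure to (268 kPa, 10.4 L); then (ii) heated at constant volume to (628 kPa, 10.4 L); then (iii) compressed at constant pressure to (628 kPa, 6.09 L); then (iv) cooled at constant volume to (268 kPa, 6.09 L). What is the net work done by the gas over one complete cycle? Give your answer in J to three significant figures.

Constant-volume legs do no work.
W(i) = (268)(10.4 − 6.09) = 1155 J; W(iii) = (628)(6.09 − 10.4) = -2707 J.
W_net = 1155 − 2707 = -1552 J (the counter-clockwise enclosed area).

W_net ≈ -1550 J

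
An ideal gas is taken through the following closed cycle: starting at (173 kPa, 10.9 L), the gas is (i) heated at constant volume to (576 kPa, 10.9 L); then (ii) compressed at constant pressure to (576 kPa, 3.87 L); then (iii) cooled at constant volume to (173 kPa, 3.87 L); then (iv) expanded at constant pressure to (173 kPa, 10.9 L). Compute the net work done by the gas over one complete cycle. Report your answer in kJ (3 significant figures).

W_net ≈ -2.83 kJ

Constant-volume legs do no work.
W(ii) = (576)(3.87 − 10.9) = -4049 J; W(iv) = (173)(10.9 − 3.87) = 1216 J.
W_net = -4049 + 1216 = -2833 J (the counter-clockwise enclosed area).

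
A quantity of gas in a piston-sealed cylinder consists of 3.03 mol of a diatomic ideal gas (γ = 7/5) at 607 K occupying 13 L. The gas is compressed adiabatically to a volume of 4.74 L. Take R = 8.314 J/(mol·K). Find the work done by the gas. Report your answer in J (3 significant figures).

Adiabatic: TV^(γ−1) = const with γ = 7/5.
T₂ = T₁ (V₁/V₂)^(γ−1) = 607 × (13/4.74)^0.4 = 607 × 1.497 = 908.8 K.
W_by = nCᵥ(T₁ − T₂) = (3.03)(20.79)(607 − 908.8) = -19005 J.

W ≈ -19000 J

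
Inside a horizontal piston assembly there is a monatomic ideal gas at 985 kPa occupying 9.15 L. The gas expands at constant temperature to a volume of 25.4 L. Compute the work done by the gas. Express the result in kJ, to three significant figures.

Isothermal: W = nRT ln(V₂/V₁) = P₁V₁ ln(V₂/V₁).
P₁V₁ = (985 kPa)(9.15 L) = 9013 J.
W = 9013 × ln(25.4/9.15) = 9013 × 1.021
W_by_gas = 9202 J.

W ≈ 9.20 kJ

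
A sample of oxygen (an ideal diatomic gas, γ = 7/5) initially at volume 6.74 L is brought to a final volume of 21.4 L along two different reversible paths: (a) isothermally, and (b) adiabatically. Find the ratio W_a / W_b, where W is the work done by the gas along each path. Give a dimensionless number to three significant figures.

W_a / W_b ≈ 1.25

Path (a) isothermal: W = P₁V₁ ln(V₂/V₁) → W_a/(P₁V₁) = 1.155.
Path (b) adiabatic: W = P₁V₁(1 − (V₁/V₂)^(γ−1))/(γ−1) → W_b/(P₁V₁) = 0.9252.
W_a / W_b = 1.155 / 0.9252 = 1.249.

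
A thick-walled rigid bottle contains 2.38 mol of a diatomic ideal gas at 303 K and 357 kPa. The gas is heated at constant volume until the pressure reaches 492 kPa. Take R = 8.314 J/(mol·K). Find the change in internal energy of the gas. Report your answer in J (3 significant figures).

Constant volume ⇒ W = 0, so Q = ΔU = nCᵥΔT with Cᵥ = 5R/2 = 20.79 J/(mol·K).
At constant V, T₂/T₁ = P₂/P₁ ⇒ ΔT = T₁(P₂/P₁ − 1) = 303·(492/357 − 1) = 114.6 K.
ΔU = (2.38)(20.79)(114.6) = 5668 J.

ΔU ≈ 5670 J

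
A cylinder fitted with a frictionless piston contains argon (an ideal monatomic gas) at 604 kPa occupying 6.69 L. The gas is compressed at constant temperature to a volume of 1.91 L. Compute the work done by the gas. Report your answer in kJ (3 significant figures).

W ≈ -5.07 kJ

Isothermal: W = nRT ln(V₂/V₁) = P₁V₁ ln(V₂/V₁).
P₁V₁ = (604 kPa)(6.69 L) = 4041 J.
W = 4041 × ln(1.91/6.69) = 4041 × -1.254
W_by_gas = -5065 J.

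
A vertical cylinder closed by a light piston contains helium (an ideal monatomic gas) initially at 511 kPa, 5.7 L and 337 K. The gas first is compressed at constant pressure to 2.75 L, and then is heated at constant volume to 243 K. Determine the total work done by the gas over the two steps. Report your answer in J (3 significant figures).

W_total ≈ -1510 J

Step 1 (isobaric): W = PΔV = (511 kPa)(2.75 − 5.7 L) = -1507 J.
Step 2 (isochoric): W = 0 (constant volume).
W_total = -1507 + 0 = -1507 J.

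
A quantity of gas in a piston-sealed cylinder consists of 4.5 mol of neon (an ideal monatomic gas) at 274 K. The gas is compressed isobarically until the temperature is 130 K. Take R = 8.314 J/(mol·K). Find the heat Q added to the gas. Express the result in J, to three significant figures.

Isobaric: W = nRΔT = (4.5)(8.314)(-144) = -5387 J.
ΔU = nCᵥΔT with Cᵥ = 3R/2: ΔU = (4.5)(12.47)(-144) = -8081 J.
Q = ΔU + W = -8081 − 5387 = -13469 J.

Q ≈ -13500 J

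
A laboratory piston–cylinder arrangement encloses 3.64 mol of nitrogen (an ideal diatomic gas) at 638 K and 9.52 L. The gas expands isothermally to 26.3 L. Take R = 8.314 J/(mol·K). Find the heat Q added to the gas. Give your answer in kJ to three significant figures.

Isothermal ⇒ ΔU = 0, so Q = W = nRT ln(V₂/V₁).
Q = (3.64)(8.314)(638) ln(26.3/9.52) = 19308 × 1.016 = 19620 J.

Q ≈ 19.6 kJ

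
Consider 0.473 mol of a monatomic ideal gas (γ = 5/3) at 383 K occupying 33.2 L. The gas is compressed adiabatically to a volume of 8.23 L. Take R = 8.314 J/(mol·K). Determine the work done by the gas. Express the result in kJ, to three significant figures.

W ≈ -3.47 kJ

Adiabatic: TV^(γ−1) = const with γ = 5/3.
T₂ = T₁ (V₁/V₂)^(γ−1) = 383 × (33.2/8.23)^0.667 = 383 × 2.534 = 970.6 K.
W_by = nCᵥ(T₁ − T₂) = (0.473)(12.47)(383 − 970.6) = -3466 J.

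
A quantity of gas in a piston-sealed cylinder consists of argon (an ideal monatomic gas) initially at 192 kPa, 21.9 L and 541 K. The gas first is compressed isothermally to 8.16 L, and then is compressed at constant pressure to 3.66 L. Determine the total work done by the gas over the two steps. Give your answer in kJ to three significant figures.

W_total ≈ -6.47 kJ

Step 1 (isothermal): W = P₁V₁ ln(V₂/V₁) = (4205) ln(8.16/21.9) = -4151 J.
After step 1: P = 515.3 kPa, V = 8.16 L, T = 541 K.
Step 2 (isobaric): W = PΔV = (515.3 kPa)(3.66 − 8.16 L) = -2319 J.
W_total = -4151 − 2319 = -6470 J.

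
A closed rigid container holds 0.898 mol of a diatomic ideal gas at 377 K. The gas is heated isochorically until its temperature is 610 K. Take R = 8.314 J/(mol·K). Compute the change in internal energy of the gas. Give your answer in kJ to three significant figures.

Constant volume ⇒ W = 0, so Q = ΔU = nCᵥΔT with Cᵥ = 5R/2 = 20.79 J/(mol·K).
ΔU = (0.898)(20.79)(610 − 377) = 4349 J.

ΔU ≈ 4.35 kJ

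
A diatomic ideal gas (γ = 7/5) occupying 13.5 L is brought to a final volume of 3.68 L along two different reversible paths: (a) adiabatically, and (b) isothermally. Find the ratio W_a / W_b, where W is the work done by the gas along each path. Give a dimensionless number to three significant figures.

W_a / W_b ≈ 1.31

Path (a) adiabatic: W = P₁V₁(1 − (V₁/V₂)^(γ−1))/(γ−1) → W_a/(P₁V₁) = -1.705.
Path (b) isothermal: W = P₁V₁ ln(V₂/V₁) → W_b/(P₁V₁) = -1.3.
W_a / W_b = -1.705 / -1.3 = 1.312.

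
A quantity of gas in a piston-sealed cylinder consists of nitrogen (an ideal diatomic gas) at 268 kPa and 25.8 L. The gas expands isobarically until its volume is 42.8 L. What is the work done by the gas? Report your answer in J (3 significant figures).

Isobaric: W = P ΔV.
W = (268 kPa)(42.8 − 25.8 L) = (268)(17) = 4556 J.

W ≈ 4560 J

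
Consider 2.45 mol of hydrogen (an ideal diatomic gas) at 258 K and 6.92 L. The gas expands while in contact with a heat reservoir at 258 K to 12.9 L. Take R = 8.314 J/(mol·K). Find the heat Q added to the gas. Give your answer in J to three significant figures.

Isothermal ⇒ ΔU = 0, so Q = W = nRT ln(V₂/V₁).
Q = (2.45)(8.314)(258) ln(12.9/6.92) = 5255 × 0.6228 = 3273 J.

Q ≈ 3270 J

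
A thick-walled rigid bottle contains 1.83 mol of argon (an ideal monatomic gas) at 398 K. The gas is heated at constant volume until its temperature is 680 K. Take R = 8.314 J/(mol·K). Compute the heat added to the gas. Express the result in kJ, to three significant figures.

Q ≈ 6.44 kJ

Constant volume ⇒ W = 0, so Q = ΔU = nCᵥΔT with Cᵥ = 3R/2 = 12.47 J/(mol·K).
ΔU = (1.83)(12.47)(680 − 398) = 6436 J.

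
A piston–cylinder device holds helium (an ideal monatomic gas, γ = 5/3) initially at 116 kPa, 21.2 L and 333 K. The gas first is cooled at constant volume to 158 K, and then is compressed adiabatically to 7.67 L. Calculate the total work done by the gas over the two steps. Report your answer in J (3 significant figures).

Step 1 (isochoric): W = 0 (constant volume).
After step 1: P = 55.04 kPa (V unchanged).
Step 2 (adiabatic): W = (P₁V₁ − P₂V₂)/(γ−1) = (1167 − 2298)/0.667 = -1697 J.
W_total = 0 − 1697 = -1697 J.

W_total ≈ -1700 J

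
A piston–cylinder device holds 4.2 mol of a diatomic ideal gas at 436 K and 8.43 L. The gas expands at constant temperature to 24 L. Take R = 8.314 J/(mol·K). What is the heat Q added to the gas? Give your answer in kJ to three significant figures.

Isothermal ⇒ ΔU = 0, so Q = W = nRT ln(V₂/V₁).
Q = (4.2)(8.314)(436) ln(24/8.43) = 15225 × 1.046 = 15929 J.

Q ≈ 15.9 kJ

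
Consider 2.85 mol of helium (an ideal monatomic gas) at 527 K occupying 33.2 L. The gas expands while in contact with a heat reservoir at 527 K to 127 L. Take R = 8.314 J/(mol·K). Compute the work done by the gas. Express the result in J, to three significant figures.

Isothermal: W = nRT ln(V₂/V₁).
W = (2.85)(8.314)(527) × ln(127/33.2)
  = 12487 × 1.342
W_by_gas = 16753 J.

W ≈ 16800 J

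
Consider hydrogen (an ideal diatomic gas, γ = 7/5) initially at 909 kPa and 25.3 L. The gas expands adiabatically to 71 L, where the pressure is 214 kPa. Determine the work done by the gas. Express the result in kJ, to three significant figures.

W ≈ 19.5 kJ

Adiabatic: W = (P₁V₁ − P₂V₂)/(γ − 1) with γ = 7/5.
P₁V₁ = 22998 J, P₂V₂ = 15194 J.
W = (22998 − 15194) / 0.4 = 19509 J.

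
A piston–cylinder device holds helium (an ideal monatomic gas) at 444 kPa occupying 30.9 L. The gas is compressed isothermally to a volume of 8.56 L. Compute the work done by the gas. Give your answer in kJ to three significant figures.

Isothermal: W = nRT ln(V₂/V₁) = P₁V₁ ln(V₂/V₁).
P₁V₁ = (444 kPa)(30.9 L) = 13720 J.
W = 13720 × ln(8.56/30.9) = 13720 × -1.284
W_by_gas = -17611 J.

W ≈ -17.6 kJ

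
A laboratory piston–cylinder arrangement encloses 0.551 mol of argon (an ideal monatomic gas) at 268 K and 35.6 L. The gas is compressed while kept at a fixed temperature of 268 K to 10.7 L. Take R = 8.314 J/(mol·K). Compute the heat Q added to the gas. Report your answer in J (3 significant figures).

Q ≈ -1480 J

Isothermal ⇒ ΔU = 0, so Q = W = nRT ln(V₂/V₁).
Q = (0.551)(8.314)(268) ln(10.7/35.6) = 1228 × -1.202 = -1476 J.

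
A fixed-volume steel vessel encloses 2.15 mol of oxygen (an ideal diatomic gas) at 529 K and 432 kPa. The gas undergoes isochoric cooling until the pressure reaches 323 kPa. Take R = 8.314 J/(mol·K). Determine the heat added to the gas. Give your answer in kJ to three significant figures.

Q ≈ -5.96 kJ

Constant volume ⇒ W = 0, so Q = ΔU = nCᵥΔT with Cᵥ = 5R/2 = 20.79 J/(mol·K).
At constant V, T₂/T₁ = P₂/P₁ ⇒ ΔT = T₁(P₂/P₁ − 1) = 529·(323/432 − 1) = -133.5 K.
ΔU = (2.15)(20.79)(-133.5) = -5965 J.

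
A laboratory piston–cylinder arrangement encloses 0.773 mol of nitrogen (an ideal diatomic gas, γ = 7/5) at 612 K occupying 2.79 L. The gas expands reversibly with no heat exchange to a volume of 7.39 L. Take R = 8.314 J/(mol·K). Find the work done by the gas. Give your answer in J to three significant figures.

W ≈ 3170 J

Adiabatic: TV^(γ−1) = const with γ = 7/5.
T₂ = T₁ (V₁/V₂)^(γ−1) = 612 × (2.79/7.39)^0.4 = 612 × 0.6773 = 414.5 K.
W_by = nCᵥ(T₁ − T₂) = (0.773)(20.79)(612 − 414.5) = 3173 J.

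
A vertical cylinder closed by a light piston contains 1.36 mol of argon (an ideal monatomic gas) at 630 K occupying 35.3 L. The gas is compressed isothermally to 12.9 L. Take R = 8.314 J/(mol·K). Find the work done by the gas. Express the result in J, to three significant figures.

W ≈ -7170 J

Isothermal: W = nRT ln(V₂/V₁).
W = (1.36)(8.314)(630) × ln(12.9/35.3)
  = 7123 × -1.007
W_by_gas = -7171 J.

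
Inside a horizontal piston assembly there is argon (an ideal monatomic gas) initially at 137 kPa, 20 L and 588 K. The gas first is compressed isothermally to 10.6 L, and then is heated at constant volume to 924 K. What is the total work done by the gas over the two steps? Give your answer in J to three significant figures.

W_total ≈ -1740 J

Step 1 (isothermal): W = P₁V₁ ln(V₂/V₁) = (2740) ln(10.6/20) = -1740 J.
Step 2 (isochoric): W = 0 (constant volume).
W_total = -1740 + 0 = -1740 J.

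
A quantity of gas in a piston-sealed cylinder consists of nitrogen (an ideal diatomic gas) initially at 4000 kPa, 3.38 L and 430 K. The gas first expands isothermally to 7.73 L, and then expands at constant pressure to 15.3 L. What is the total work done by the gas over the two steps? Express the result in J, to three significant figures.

Step 1 (isothermal): W = P₁V₁ ln(V₂/V₁) = (13520) ln(7.73/3.38) = 11184 J.
After step 1: P = 1749 kPa, V = 7.73 L, T = 430 K.
Step 2 (isobaric): W = PΔV = (1749 kPa)(15.3 − 7.73 L) = 13240 J.
W_total = 11184 + 13240 = 24424 J.

W_total ≈ 24400 J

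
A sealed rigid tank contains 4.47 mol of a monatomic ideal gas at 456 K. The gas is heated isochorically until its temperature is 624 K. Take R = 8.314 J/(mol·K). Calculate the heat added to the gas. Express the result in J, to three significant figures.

Constant volume ⇒ W = 0, so Q = ΔU = nCᵥΔT with Cᵥ = 3R/2 = 12.47 J/(mol·K).
ΔU = (4.47)(12.47)(624 − 456) = 9365 J.

Q ≈ 9370 J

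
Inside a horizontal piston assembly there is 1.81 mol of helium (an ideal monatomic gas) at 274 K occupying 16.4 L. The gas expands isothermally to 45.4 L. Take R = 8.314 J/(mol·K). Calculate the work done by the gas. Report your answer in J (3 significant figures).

Isothermal: W = nRT ln(V₂/V₁).
W = (1.81)(8.314)(274) × ln(45.4/16.4)
  = 4123 × 1.018
W_by_gas = 4198 J.

W ≈ 4200 J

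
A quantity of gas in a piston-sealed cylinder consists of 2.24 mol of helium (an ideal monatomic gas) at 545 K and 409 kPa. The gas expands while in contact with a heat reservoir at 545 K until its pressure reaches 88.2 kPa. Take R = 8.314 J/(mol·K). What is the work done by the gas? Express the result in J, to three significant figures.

W ≈ 15600 J

Isothermal process: W = nRT ln(V₂/V₁) = nRT ln(P₁/P₂).
W = (2.24)(8.314)(545) × ln(409/88.2)
  = 10150 × ln(4.637) = 10150 × 1.534
W_by_gas = 15571 J.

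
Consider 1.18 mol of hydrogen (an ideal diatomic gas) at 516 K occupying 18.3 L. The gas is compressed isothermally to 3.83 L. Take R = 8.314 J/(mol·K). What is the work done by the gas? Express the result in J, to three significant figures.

W ≈ -7920 J

Isothermal: W = nRT ln(V₂/V₁).
W = (1.18)(8.314)(516) × ln(3.83/18.3)
  = 5062 × -1.564
W_by_gas = -7918 J.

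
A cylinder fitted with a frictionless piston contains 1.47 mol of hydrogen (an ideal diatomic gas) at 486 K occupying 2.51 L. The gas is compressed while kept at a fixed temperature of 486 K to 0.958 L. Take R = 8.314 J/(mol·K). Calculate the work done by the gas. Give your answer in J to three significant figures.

W ≈ -5720 J

Isothermal: W = nRT ln(V₂/V₁).
W = (1.47)(8.314)(486) × ln(0.958/2.51)
  = 5940 × -0.9632
W_by_gas = -5721 J.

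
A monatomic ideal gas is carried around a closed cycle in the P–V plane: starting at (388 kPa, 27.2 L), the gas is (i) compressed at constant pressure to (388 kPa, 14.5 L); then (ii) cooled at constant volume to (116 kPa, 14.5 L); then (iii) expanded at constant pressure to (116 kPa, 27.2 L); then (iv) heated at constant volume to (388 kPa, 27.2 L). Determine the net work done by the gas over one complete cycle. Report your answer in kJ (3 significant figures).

Constant-volume legs do no work.
W(i) = (388)(14.5 − 27.2) = -4928 J; W(iii) = (116)(27.2 − 14.5) = 1473 J.
W_net = -4928 + 1473 = -3454 J (the counter-clockwise enclosed area).

W_net ≈ -3.45 kJ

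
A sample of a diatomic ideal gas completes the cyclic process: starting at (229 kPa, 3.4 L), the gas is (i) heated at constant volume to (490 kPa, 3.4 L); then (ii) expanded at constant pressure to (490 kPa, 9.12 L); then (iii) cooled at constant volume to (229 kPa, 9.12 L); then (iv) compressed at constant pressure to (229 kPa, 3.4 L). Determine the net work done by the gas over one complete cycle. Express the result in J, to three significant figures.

W_net ≈ 1490 J

Constant-volume legs do no work.
W(ii) = (490)(9.12 − 3.4) = 2803 J; W(iv) = (229)(3.4 − 9.12) = -1310 J.
W_net = 2803 − 1310 = 1493 J (the clockwise enclosed area).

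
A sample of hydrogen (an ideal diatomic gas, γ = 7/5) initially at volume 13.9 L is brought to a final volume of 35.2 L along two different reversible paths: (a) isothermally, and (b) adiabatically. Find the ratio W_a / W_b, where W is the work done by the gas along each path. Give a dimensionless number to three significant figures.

Path (a) isothermal: W = P₁V₁ ln(V₂/V₁) → W_a/(P₁V₁) = 0.9292.
Path (b) adiabatic: W = P₁V₁(1 − (V₁/V₂)^(γ−1))/(γ−1) → W_b/(P₁V₁) = 0.776.
W_a / W_b = 0.9292 / 0.776 = 1.197.

W_a / W_b ≈ 1.20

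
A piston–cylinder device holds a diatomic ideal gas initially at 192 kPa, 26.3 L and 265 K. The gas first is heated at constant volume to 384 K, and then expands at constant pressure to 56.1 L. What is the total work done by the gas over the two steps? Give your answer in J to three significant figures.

W_total ≈ 8290 J

Step 1 (isochoric): W = 0 (constant volume).
After step 1: P = 278.2 kPa (V unchanged).
Step 2 (isobaric): W = PΔV = (278.2 kPa)(56.1 − 26.3 L) = 8291 J.
W_total = 0 + 8291 = 8291 J.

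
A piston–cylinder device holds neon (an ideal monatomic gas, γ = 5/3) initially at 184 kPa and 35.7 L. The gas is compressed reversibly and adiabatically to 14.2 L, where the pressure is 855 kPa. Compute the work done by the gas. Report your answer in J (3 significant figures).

W ≈ -8360 J

Adiabatic: W = (P₁V₁ − P₂V₂)/(γ − 1) with γ = 5/3.
P₁V₁ = 6569 J, P₂V₂ = 12141 J.
W = (6569 − 12141) / 0.6667 = -8358 J.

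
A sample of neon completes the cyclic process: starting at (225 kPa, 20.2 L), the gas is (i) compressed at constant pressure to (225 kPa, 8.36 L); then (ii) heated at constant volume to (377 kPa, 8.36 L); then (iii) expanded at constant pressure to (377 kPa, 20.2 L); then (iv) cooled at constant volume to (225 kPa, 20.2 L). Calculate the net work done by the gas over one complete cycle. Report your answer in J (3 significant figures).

Constant-volume legs do no work.
W(i) = (225)(8.36 − 20.2) = -2664 J; W(iii) = (377)(20.2 − 8.36) = 4464 J.
W_net = -2664 + 4464 = 1800 J (the clockwise enclosed area).

W_net ≈ 1800 J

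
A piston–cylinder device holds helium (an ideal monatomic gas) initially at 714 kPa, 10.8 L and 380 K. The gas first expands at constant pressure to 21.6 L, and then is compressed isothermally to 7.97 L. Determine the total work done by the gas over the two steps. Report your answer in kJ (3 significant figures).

Step 1 (isobaric): W = PΔV = (714 kPa)(21.6 − 10.8 L) = 7711 J.
After step 1: P = 714 kPa, V = 21.6 L, T = 760 K.
Step 2 (isothermal): W = P₁V₁ ln(V₂/V₁) = (15422) ln(7.97/21.6) = -15376 J.
W_total = 7711 − 15376 = -7665 J.

W_total ≈ -7.67 kJ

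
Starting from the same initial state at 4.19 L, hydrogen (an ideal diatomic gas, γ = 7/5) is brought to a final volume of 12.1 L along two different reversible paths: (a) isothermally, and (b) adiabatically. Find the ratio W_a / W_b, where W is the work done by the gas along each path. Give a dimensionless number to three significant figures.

Path (a) isothermal: W = P₁V₁ ln(V₂/V₁) → W_a/(P₁V₁) = 1.061.
Path (b) adiabatic: W = P₁V₁(1 − (V₁/V₂)^(γ−1))/(γ−1) → W_b/(P₁V₁) = 0.8643.
W_a / W_b = 1.061 / 0.8643 = 1.227.

W_a / W_b ≈ 1.23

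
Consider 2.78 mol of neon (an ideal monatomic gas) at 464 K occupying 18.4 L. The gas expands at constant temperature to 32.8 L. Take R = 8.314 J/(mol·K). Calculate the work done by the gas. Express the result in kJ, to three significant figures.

W ≈ 6.20 kJ

Isothermal: W = nRT ln(V₂/V₁).
W = (2.78)(8.314)(464) × ln(32.8/18.4)
  = 10724 × 0.5781
W_by_gas = 6200 J.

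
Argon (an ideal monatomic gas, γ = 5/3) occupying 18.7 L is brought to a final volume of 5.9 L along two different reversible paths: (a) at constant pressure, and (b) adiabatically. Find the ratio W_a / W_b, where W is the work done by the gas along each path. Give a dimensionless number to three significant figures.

W_a / W_b ≈ 0.394

Path (a) isobaric: W = P₁(V₂ − V₁) → W_a/(P₁V₁) = -0.6845.
Path (b) adiabatic: W = P₁V₁(1 − (V₁/V₂)^(γ−1))/(γ−1) → W_b/(P₁V₁) = -1.737.
W_a / W_b = -0.6845 / -1.737 = 0.3942.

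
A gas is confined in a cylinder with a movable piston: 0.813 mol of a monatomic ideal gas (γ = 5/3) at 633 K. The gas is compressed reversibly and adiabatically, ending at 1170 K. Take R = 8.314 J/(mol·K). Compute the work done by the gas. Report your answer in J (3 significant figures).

W ≈ -5440 J

Adiabatic ⇒ Q = 0, so W_by = −ΔU = nCᵥ(T₁ − T₂).
Cᵥ = 3R/2 = 12.47 J/(mol·K).
W = (0.813)(12.47)(633 − 1170) = -5445 J.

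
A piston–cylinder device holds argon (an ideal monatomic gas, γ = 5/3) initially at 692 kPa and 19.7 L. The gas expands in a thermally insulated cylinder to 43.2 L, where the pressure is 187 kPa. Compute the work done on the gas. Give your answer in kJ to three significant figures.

W ≈ -8.33 kJ

Adiabatic: W = (P₁V₁ − P₂V₂)/(γ − 1) with γ = 5/3.
P₁V₁ = 13632 J, P₂V₂ = 8078 J.
W = (13632 − 8078) / 0.6667 = 8331 J.
Work on gas = −W_by = -8331 J.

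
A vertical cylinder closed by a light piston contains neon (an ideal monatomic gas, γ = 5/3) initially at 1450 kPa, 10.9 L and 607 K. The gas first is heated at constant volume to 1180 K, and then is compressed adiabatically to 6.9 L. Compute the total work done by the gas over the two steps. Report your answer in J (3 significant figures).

W_total ≈ -16400 J

Step 1 (isochoric): W = 0 (constant volume).
After step 1: P = 2819 kPa (V unchanged).
Step 2 (adiabatic): W = (P₁V₁ − P₂V₂)/(γ−1) = (30725 − 41675)/0.667 = -16425 J.
W_total = 0 − 16425 = -16425 J.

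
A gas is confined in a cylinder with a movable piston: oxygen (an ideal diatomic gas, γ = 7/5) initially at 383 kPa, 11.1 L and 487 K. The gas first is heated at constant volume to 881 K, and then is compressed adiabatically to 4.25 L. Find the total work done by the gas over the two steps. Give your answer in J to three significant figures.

Step 1 (isochoric): W = 0 (constant volume).
After step 1: P = 692.9 kPa (V unchanged).
Step 2 (adiabatic): W = (P₁V₁ − P₂V₂)/(γ−1) = (7691 − 11291)/0.4 = -9001 J.
W_total = 0 − 9001 = -9001 J.

W_total ≈ -9000 J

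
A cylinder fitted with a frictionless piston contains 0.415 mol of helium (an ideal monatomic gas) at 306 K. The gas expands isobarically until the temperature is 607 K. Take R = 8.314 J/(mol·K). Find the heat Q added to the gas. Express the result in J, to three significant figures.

Q ≈ 2600 J

Isobaric: W = nRΔT = (0.415)(8.314)(301) = 1039 J.
ΔU = nCᵥΔT with Cᵥ = 3R/2: ΔU = (0.415)(12.47)(301) = 1558 J.
Q = ΔU + W = 1558 + 1039 = 2596 J.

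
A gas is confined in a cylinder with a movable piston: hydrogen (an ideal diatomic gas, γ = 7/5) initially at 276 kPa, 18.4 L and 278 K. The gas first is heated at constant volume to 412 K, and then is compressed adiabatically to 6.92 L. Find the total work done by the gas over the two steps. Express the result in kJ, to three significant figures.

Step 1 (isochoric): W = 0 (constant volume).
After step 1: P = 409 kPa (V unchanged).
Step 2 (adiabatic): W = (P₁V₁ − P₂V₂)/(γ−1) = (7526 − 11129)/0.4 = -9007 J.
W_total = 0 − 9007 = -9007 J.

W_total ≈ -9.01 kJ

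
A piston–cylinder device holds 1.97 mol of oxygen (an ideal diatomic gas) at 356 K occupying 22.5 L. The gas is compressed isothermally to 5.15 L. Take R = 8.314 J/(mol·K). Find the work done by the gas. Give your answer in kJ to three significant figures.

Isothermal: W = nRT ln(V₂/V₁).
W = (1.97)(8.314)(356) × ln(5.15/22.5)
  = 5831 × -1.475
W_by_gas = -8598 J.

W ≈ -8.60 kJ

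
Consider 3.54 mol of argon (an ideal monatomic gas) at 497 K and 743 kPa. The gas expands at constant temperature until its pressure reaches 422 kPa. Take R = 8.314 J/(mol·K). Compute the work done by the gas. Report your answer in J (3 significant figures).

W ≈ 8270 J

Isothermal process: W = nRT ln(V₂/V₁) = nRT ln(P₁/P₂).
W = (3.54)(8.314)(497) × ln(743/422)
  = 14627 × ln(1.761) = 14627 × 0.5657
W_by_gas = 8275 J.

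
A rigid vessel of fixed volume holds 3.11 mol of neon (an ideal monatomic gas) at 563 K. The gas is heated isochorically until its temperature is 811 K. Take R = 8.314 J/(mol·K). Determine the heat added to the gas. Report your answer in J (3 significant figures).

Q ≈ 9620 J

Constant volume ⇒ W = 0, so Q = ΔU = nCᵥΔT with Cᵥ = 3R/2 = 12.47 J/(mol·K).
ΔU = (3.11)(12.47)(811 − 563) = 9619 J.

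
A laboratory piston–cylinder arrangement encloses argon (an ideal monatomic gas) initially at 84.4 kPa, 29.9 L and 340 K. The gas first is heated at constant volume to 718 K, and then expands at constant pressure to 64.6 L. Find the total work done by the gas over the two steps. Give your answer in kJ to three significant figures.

W_total ≈ 6.18 kJ

Step 1 (isochoric): W = 0 (constant volume).
After step 1: P = 178.2 kPa (V unchanged).
Step 2 (isobaric): W = PΔV = (178.2 kPa)(64.6 − 29.9 L) = 6185 J.
W_total = 0 + 6185 = 6185 J.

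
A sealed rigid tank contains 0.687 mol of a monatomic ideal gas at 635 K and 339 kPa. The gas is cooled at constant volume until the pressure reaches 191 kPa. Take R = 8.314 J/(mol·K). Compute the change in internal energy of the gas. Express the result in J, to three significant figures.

ΔU ≈ -2380 J

Constant volume ⇒ W = 0, so Q = ΔU = nCᵥΔT with Cᵥ = 3R/2 = 12.47 J/(mol·K).
At constant V, T₂/T₁ = P₂/P₁ ⇒ ΔT = T₁(P₂/P₁ − 1) = 635·(191/339 − 1) = -277.2 K.
ΔU = (0.687)(12.47)(-277.2) = -2375 J.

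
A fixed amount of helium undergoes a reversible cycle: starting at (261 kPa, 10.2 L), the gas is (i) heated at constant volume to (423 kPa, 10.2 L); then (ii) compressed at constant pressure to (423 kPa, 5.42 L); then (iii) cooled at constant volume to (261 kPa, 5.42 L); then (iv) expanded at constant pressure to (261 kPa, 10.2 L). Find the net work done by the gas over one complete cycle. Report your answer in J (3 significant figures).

Constant-volume legs do no work.
W(ii) = (423)(5.42 − 10.2) = -2022 J; W(iv) = (261)(10.2 − 5.42) = 1248 J.
W_net = -2022 + 1248 = -774.4 J (the counter-clockwise enclosed area).

W_net ≈ -774 J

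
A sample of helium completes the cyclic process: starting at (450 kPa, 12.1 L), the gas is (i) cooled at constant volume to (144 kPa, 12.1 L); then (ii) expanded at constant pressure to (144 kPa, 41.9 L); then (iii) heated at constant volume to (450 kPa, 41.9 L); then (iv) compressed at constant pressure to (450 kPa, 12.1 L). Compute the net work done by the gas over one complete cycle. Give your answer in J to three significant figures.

Constant-volume legs do no work.
W(ii) = (144)(41.9 − 12.1) = 4291 J; W(iv) = (450)(12.1 − 41.9) = -13410 J.
W_net = 4291 − 13410 = -9119 J (the counter-clockwise enclosed area).

W_net ≈ -9120 J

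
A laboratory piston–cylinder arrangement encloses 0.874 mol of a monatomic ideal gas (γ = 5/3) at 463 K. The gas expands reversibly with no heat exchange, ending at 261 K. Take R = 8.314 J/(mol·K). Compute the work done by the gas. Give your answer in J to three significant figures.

Adiabatic ⇒ Q = 0, so W_by = −ΔU = nCᵥ(T₁ − T₂).
Cᵥ = 3R/2 = 12.47 J/(mol·K).
W = (0.874)(12.47)(463 − 261) = 2202 J.

W ≈ 2200 J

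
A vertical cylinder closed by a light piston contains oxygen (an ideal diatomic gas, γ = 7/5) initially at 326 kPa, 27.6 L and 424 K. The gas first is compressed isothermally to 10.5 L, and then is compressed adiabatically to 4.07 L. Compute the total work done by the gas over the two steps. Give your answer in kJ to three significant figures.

Step 1 (isothermal): W = P₁V₁ ln(V₂/V₁) = (8998) ln(10.5/27.6) = -8696 J.
After step 1: P = 856.9 kPa, V = 10.5 L, T = 424 K.
Step 2 (adiabatic): W = (P₁V₁ − P₂V₂)/(γ−1) = (8998 − 13145)/0.4 = -10369 J.
W_total = -8696 − 10369 = -19064 J.

W_total ≈ -19.1 kJ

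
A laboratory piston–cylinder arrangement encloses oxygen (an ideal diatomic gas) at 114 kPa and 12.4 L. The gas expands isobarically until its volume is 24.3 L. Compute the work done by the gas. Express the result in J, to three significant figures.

Isobaric: W = P ΔV.
W = (114 kPa)(24.3 − 12.4 L) = (114)(11.9) = 1357 J.

W ≈ 1360 J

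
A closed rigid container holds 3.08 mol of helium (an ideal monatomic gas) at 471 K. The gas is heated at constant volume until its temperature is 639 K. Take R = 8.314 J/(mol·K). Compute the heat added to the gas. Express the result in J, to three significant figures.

Constant volume ⇒ W = 0, so Q = ΔU = nCᵥΔT with Cᵥ = 3R/2 = 12.47 J/(mol·K).
ΔU = (3.08)(12.47)(639 − 471) = 6453 J.

Q ≈ 6450 J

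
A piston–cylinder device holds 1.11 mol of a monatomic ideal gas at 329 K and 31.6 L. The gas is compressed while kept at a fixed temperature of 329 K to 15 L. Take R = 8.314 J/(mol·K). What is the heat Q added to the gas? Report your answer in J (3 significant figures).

Q ≈ -2260 J

Isothermal ⇒ ΔU = 0, so Q = W = nRT ln(V₂/V₁).
Q = (1.11)(8.314)(329) ln(15/31.6) = 3036 × -0.7451 = -2262 J.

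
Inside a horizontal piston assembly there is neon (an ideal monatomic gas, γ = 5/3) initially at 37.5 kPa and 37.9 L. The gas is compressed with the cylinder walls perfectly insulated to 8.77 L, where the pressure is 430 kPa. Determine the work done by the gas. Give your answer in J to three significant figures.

W ≈ -3520 J

Adiabatic: W = (P₁V₁ − P₂V₂)/(γ − 1) with γ = 5/3.
P₁V₁ = 1421 J, P₂V₂ = 3771 J.
W = (1421 − 3771) / 0.6667 = -3525 J.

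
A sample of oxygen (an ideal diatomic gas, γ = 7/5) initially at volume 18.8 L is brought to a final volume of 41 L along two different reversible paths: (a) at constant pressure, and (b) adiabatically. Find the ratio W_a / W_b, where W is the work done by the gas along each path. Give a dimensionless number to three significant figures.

Path (a) isobaric: W = P₁(V₂ − V₁) → W_a/(P₁V₁) = 1.181.
Path (b) adiabatic: W = P₁V₁(1 − (V₁/V₂)^(γ−1))/(γ−1) → W_b/(P₁V₁) = 0.6698.
W_a / W_b = 1.181 / 0.6698 = 1.763.

W_a / W_b ≈ 1.76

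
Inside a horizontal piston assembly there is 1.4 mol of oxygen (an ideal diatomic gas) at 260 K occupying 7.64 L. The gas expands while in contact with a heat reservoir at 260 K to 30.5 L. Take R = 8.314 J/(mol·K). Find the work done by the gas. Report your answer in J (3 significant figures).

Isothermal: W = nRT ln(V₂/V₁).
W = (1.4)(8.314)(260) × ln(30.5/7.64)
  = 3026 × 1.384
W_by_gas = 4189 J.

W ≈ 4190 J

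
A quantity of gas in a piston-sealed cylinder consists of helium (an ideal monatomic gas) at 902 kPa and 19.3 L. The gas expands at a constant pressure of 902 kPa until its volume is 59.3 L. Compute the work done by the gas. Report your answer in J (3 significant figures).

W ≈ 36100 J

Isobaric: W = P ΔV.
W = (902 kPa)(59.3 − 19.3 L) = (902)(40) = 36080 J.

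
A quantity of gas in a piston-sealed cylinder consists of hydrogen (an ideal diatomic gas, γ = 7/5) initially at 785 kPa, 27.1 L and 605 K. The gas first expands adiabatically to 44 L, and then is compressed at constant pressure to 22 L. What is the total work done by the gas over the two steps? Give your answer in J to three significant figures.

W_total ≈ 610 J

Step 1 (adiabatic): W = (P₁V₁ − P₂V₂)/(γ−1) = (21274 − 17524)/0.4 = 9373 J.
After step 1: P = 398.3 kPa, V = 44 L, T = 498.4 K.
Step 2 (isobaric): W = PΔV = (398.3 kPa)(22 − 44 L) = -8762 J.
W_total = 9373 − 8762 = 610.3 J.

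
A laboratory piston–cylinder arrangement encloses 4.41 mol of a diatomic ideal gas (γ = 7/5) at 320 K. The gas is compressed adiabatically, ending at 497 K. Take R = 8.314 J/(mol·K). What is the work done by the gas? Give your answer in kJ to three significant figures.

W ≈ -16.2 kJ

Adiabatic ⇒ Q = 0, so W_by = −ΔU = nCᵥ(T₁ − T₂).
Cᵥ = 5R/2 = 20.79 J/(mol·K).
W = (4.41)(20.79)(320 − 497) = -16224 J.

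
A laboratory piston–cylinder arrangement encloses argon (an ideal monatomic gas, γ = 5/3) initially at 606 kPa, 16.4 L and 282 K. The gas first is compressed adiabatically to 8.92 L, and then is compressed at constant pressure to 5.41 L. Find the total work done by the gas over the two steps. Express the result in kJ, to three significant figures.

Step 1 (adiabatic): W = (P₁V₁ − P₂V₂)/(γ−1) = (9938 − 14915)/0.667 = -7466 J.
After step 1: P = 1672 kPa, V = 8.92 L, T = 423.2 K.
Step 2 (isobaric): W = PΔV = (1672 kPa)(5.41 − 8.92 L) = -5869 J.
W_total = -7466 − 5869 = -13335 J.

W_total ≈ -13.3 kJ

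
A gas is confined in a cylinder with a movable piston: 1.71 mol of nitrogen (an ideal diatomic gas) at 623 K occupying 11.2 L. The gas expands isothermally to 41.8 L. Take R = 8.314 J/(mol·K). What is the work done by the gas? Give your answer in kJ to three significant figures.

W ≈ 11.7 kJ

Isothermal: W = nRT ln(V₂/V₁).
W = (1.71)(8.314)(623) × ln(41.8/11.2)
  = 8857 × 1.317
W_by_gas = 11665 J.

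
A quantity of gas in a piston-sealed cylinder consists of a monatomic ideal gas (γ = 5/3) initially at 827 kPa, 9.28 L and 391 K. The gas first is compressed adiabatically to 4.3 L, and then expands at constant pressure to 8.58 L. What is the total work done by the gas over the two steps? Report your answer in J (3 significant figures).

W_total ≈ 5040 J

Step 1 (adiabatic): W = (P₁V₁ − P₂V₂)/(γ−1) = (7675 − 12817)/0.667 = -7713 J.
After step 1: P = 2981 kPa, V = 4.3 L, T = 653 K.
Step 2 (isobaric): W = PΔV = (2981 kPa)(8.58 − 4.3 L) = 12757 J.
W_total = -7713 + 12757 = 5044 J.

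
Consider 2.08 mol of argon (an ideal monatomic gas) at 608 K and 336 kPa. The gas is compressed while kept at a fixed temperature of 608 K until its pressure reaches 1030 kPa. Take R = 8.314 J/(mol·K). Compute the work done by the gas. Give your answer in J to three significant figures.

W ≈ -11800 J

Isothermal process: W = nRT ln(V₂/V₁) = nRT ln(P₁/P₂).
W = (2.08)(8.314)(608) × ln(336/1030)
  = 10514 × ln(0.3262) = 10514 × -1.12
W_by_gas = -11778 J.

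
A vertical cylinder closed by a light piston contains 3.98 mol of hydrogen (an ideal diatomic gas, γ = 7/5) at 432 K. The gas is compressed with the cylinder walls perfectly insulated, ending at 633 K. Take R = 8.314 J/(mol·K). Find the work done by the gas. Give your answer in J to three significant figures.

W ≈ -16600 J

Adiabatic ⇒ Q = 0, so W_by = −ΔU = nCᵥ(T₁ − T₂).
Cᵥ = 5R/2 = 20.79 J/(mol·K).
W = (3.98)(20.79)(432 − 633) = -16628 J.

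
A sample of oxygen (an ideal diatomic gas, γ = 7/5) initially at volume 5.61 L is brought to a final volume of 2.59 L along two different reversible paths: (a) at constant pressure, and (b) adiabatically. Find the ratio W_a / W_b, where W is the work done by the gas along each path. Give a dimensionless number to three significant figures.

W_a / W_b ≈ 0.594

Path (a) isobaric: W = P₁(V₂ − V₁) → W_a/(P₁V₁) = -0.5383.
Path (b) adiabatic: W = P₁V₁(1 − (V₁/V₂)^(γ−1))/(γ−1) → W_b/(P₁V₁) = -0.9057.
W_a / W_b = -0.5383 / -0.9057 = 0.5944.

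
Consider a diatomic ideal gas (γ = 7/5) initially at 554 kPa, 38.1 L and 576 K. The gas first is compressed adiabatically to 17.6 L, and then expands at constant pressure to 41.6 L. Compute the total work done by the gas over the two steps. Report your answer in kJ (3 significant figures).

W_total ≈ 20.1 kJ

Step 1 (adiabatic): W = (P₁V₁ − P₂V₂)/(γ−1) = (21107 − 28747)/0.4 = -19100 J.
After step 1: P = 1633 kPa, V = 17.6 L, T = 784.5 K.
Step 2 (isobaric): W = PΔV = (1633 kPa)(41.6 − 17.6 L) = 39201 J.
W_total = -19100 + 39201 = 20101 J.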